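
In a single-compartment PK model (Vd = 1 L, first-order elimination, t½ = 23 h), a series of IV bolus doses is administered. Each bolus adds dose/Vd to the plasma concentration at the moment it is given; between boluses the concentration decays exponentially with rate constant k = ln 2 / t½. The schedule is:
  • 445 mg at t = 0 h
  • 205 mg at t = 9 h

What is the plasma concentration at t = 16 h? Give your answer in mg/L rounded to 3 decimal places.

440.767 mg/L

k = ln 2 / 23 = 0.03014 per h
Dose 1 (445 mg at t=0 h): 445·exp(−0.03014·16) = 274.756 mg/L
Dose 2 (205 mg at t=9 h): 205·exp(−0.03014·7) = 166.011 mg/L
C(16) = 274.756 + 166.011 = 440.767 mg/L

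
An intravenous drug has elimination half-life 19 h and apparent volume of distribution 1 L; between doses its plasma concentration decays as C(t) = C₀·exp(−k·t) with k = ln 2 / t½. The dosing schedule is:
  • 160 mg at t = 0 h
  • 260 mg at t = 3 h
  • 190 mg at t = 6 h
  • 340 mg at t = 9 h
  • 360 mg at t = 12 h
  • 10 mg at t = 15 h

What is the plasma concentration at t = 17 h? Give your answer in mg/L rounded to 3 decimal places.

k = ln 2 / 19 = 0.03648 per h
Dose 1 (160 mg at t=0 h): 160·exp(−0.03648·17) = 86.055 mg/L
Dose 2 (260 mg at t=3 h): 260·exp(−0.03648·14) = 156.013 mg/L
Dose 3 (190 mg at t=6 h): 190·exp(−0.03648·11) = 127.196 mg/L
Dose 4 (340 mg at t=9 h): 340·exp(−0.03648·8) = 253.939 mg/L
Dose 5 (360 mg at t=12 h): 360·exp(−0.03648·5) = 299.974 mg/L
Dose 6 (10 mg at t=15 h): 10·exp(−0.03648·2) = 9.296 mg/L
C(17) = 86.055 + 156.013 + 127.196 + 253.939 + 299.974 + 9.296 = 932.474 mg/L

932.474 mg/L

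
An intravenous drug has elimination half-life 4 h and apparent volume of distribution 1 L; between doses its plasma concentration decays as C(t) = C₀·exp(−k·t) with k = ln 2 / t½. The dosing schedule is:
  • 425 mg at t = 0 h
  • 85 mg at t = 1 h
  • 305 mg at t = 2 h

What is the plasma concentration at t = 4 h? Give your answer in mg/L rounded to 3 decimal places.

k = ln 2 / 4 = 0.17329 per h
Dose 1 (425 mg at t=0 h): 425·exp(−0.17329·4) = 212.500 mg/L
Dose 2 (85 mg at t=1 h): 85·exp(−0.17329·3) = 50.541 mg/L
Dose 3 (305 mg at t=2 h): 305·exp(−0.17329·2) = 215.668 mg/L
C(4) = 212.500 + 50.541 + 215.668 = 478.709 mg/L

478.709 mg/L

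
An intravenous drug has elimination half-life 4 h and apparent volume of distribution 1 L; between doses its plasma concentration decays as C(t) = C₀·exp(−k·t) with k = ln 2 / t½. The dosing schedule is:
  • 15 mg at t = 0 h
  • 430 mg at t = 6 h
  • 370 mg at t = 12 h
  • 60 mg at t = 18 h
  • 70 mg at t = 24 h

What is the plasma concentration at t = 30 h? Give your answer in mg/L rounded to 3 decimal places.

55.402 mg/L

k = ln 2 / 4 = 0.17329 per h
Dose 1 (15 mg at t=0 h): 15·exp(−0.17329·30) = 0.083 mg/L
Dose 2 (430 mg at t=6 h): 430·exp(−0.17329·24) = 6.719 mg/L
Dose 3 (370 mg at t=12 h): 370·exp(−0.17329·18) = 16.352 mg/L
Dose 4 (60 mg at t=18 h): 60·exp(−0.17329·12) = 7.500 mg/L
Dose 5 (70 mg at t=24 h): 70·exp(−0.17329·6) = 24.749 mg/L
C(30) = 0.083 + 6.719 + 16.352 + 7.500 + 24.749 = 55.402 mg/L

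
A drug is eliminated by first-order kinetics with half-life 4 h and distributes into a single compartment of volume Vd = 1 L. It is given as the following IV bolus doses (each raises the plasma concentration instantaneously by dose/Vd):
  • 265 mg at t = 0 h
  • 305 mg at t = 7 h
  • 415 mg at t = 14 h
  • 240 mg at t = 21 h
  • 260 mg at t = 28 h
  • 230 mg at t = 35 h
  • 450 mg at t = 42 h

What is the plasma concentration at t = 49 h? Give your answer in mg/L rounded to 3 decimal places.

164.051 mg/L

k = ln 2 / 4 = 0.17329 per h
Dose 1 (265 mg at t=0 h): 265·exp(−0.17329·49) = 0.054 mg/L
Dose 2 (305 mg at t=7 h): 305·exp(−0.17329·42) = 0.211 mg/L
Dose 3 (415 mg at t=14 h): 415·exp(−0.17329·35) = 0.964 mg/L
Dose 4 (240 mg at t=21 h): 240·exp(−0.17329·28) = 1.875 mg/L
Dose 5 (260 mg at t=28 h): 260·exp(−0.17329·21) = 6.832 mg/L
Dose 6 (230 mg at t=35 h): 230·exp(−0.17329·14) = 20.329 mg/L
Dose 7 (450 mg at t=42 h): 450·exp(−0.17329·7) = 133.786 mg/L
C(49) = 0.054 + 0.211 + 0.964 + 1.875 + 6.832 + 20.329 + 133.786 = 164.051 mg/L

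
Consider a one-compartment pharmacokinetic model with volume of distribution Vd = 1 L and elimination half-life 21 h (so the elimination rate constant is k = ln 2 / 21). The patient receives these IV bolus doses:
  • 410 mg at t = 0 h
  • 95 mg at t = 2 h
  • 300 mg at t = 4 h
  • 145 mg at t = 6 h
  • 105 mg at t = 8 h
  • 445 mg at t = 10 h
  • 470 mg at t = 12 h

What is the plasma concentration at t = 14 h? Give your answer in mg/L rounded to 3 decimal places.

k = ln 2 / 21 = 0.03301 per h
Dose 1 (410 mg at t=0 h): 410·exp(−0.03301·14) = 258.284 mg/L
Dose 2 (95 mg at t=2 h): 95·exp(−0.03301·12) = 63.930 mg/L
Dose 3 (300 mg at t=4 h): 300·exp(−0.03301·10) = 215.662 mg/L
Dose 4 (145 mg at t=6 h): 145·exp(−0.03301·8) = 111.350 mg/L
Dose 5 (105 mg at t=8 h): 105·exp(−0.03301·6) = 86.135 mg/L
Dose 6 (445 mg at t=10 h): 445·exp(−0.03301·4) = 389.961 mg/L
Dose 7 (470 mg at t=12 h): 470·exp(−0.03301·2) = 439.975 mg/L
C(14) = 258.284 + 63.930 + 215.662 + 111.350 + 86.135 + 389.961 + 439.975 = 1565.297 mg/L

1565.297 mg/L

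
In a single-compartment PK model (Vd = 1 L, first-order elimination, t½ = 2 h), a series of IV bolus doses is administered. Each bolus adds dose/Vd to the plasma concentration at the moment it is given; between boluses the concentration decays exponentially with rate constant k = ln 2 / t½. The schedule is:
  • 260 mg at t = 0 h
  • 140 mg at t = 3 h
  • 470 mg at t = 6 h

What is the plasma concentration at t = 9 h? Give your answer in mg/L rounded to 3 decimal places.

k = ln 2 / 2 = 0.34657 per h
Dose 1 (260 mg at t=0 h): 260·exp(−0.34657·9) = 11.490 mg/L
Dose 2 (140 mg at t=3 h): 140·exp(−0.34657·6) = 17.500 mg/L
Dose 3 (470 mg at t=6 h): 470·exp(−0.34657·3) = 166.170 mg/L
C(9) = 11.490 + 17.500 + 166.170 = 195.161 mg/L

195.161 mg/L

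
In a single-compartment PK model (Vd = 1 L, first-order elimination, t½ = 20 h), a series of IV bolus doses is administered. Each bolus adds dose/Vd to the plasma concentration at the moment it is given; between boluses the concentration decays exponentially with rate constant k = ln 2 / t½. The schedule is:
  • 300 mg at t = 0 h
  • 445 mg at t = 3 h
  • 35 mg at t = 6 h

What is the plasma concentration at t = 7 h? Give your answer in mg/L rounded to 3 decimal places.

656.578 mg/L

k = ln 2 / 20 = 0.03466 per h
Dose 1 (300 mg at t=0 h): 300·exp(−0.03466·7) = 235.375 mg/L
Dose 2 (445 mg at t=3 h): 445·exp(−0.03466·4) = 387.395 mg/L
Dose 3 (35 mg at t=6 h): 35·exp(−0.03466·1) = 33.808 mg/L
C(7) = 235.375 + 387.395 + 33.808 = 656.578 mg/L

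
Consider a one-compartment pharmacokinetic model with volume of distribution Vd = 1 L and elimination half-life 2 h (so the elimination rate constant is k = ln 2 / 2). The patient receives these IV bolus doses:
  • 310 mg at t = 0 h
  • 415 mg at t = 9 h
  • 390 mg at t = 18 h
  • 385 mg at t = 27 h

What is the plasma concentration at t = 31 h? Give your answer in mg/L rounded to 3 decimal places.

100.768 mg/L

k = ln 2 / 2 = 0.34657 per h
Dose 1 (310 mg at t=0 h): 310·exp(−0.34657·31) = 0.007 mg/L
Dose 2 (415 mg at t=9 h): 415·exp(−0.34657·22) = 0.203 mg/L
Dose 3 (390 mg at t=18 h): 390·exp(−0.34657·13) = 4.309 mg/L
Dose 4 (385 mg at t=27 h): 385·exp(−0.34657·4) = 96.250 mg/L
C(31) = 0.007 + 0.203 + 4.309 + 96.250 = 100.768 mg/L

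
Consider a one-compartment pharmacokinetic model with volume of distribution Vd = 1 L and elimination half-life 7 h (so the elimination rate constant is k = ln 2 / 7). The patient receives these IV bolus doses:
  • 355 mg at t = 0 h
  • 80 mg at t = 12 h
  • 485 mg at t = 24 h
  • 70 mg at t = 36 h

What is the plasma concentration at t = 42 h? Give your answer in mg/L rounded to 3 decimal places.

129.887 mg/L

k = ln 2 / 7 = 0.09902 per h
Dose 1 (355 mg at t=0 h): 355·exp(−0.09902·42) = 5.547 mg/L
Dose 2 (80 mg at t=12 h): 80·exp(−0.09902·30) = 4.102 mg/L
Dose 3 (485 mg at t=24 h): 485·exp(−0.09902·18) = 81.595 mg/L
Dose 4 (70 mg at t=36 h): 70·exp(−0.09902·6) = 38.643 mg/L
C(42) = 5.547 + 4.102 + 81.595 + 38.643 = 129.887 mg/L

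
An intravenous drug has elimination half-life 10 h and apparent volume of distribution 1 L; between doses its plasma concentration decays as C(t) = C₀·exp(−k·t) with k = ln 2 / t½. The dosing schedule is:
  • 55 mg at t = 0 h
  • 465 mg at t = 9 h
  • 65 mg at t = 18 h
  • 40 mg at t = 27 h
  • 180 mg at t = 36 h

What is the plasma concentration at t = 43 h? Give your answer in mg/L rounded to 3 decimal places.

k = ln 2 / 10 = 0.06931 per h
Dose 1 (55 mg at t=0 h): 55·exp(−0.06931·43) = 2.792 mg/L
Dose 2 (465 mg at t=9 h): 465·exp(−0.06931·34) = 44.051 mg/L
Dose 3 (65 mg at t=18 h): 65·exp(−0.06931·25) = 11.490 mg/L
Dose 4 (40 mg at t=27 h): 40·exp(−0.06931·16) = 13.195 mg/L
Dose 5 (180 mg at t=36 h): 180·exp(−0.06931·7) = 110.803 mg/L
C(43) = 2.792 + 44.051 + 11.490 + 13.195 + 110.803 = 182.331 mg/L

182.331 mg/L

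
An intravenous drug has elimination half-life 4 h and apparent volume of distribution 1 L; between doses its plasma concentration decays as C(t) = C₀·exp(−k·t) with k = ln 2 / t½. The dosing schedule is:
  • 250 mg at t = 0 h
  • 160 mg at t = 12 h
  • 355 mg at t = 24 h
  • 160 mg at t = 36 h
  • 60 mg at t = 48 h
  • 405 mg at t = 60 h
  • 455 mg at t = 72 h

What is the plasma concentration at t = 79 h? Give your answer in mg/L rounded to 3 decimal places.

k = ln 2 / 4 = 0.17329 per h
Dose 1 (250 mg at t=0 h): 250·exp(−0.17329·79) = 0.000 mg/L
Dose 2 (160 mg at t=12 h): 160·exp(−0.17329·67) = 0.001 mg/L
Dose 3 (355 mg at t=24 h): 355·exp(−0.17329·55) = 0.026 mg/L
Dose 4 (160 mg at t=36 h): 160·exp(−0.17329·43) = 0.093 mg/L
Dose 5 (60 mg at t=48 h): 60·exp(−0.17329·31) = 0.279 mg/L
Dose 6 (405 mg at t=60 h): 405·exp(−0.17329·19) = 15.051 mg/L
Dose 7 (455 mg at t=72 h): 455·exp(−0.17329·7) = 135.272 mg/L
C(79) = 0.000 + 0.001 + 0.026 + 0.093 + 0.279 + 15.051 + 135.272 = 150.722 mg/L

150.722 mg/L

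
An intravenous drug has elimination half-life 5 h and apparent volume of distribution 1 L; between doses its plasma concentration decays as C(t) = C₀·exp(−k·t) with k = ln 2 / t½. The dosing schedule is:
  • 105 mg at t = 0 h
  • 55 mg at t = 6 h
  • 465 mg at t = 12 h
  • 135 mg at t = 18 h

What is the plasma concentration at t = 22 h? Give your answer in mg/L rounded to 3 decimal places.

204.746 mg/L

k = ln 2 / 5 = 0.13863 per h
Dose 1 (105 mg at t=0 h): 105·exp(−0.13863·22) = 4.973 mg/L
Dose 2 (55 mg at t=6 h): 55·exp(−0.13863·16) = 5.985 mg/L
Dose 3 (465 mg at t=12 h): 465·exp(−0.13863·10) = 116.250 mg/L
Dose 4 (135 mg at t=18 h): 135·exp(−0.13863·4) = 77.537 mg/L
C(22) = 4.973 + 5.985 + 116.250 + 77.537 = 204.746 mg/L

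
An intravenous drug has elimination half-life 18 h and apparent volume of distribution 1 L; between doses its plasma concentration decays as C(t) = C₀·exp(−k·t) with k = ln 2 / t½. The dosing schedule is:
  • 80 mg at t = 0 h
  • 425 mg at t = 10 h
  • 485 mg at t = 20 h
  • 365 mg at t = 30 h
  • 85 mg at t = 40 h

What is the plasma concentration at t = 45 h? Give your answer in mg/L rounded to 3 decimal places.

584.727 mg/L

k = ln 2 / 18 = 0.03851 per h
Dose 1 (80 mg at t=0 h): 80·exp(−0.03851·45) = 14.142 mg/L
Dose 2 (425 mg at t=10 h): 425·exp(−0.03851·35) = 110.421 mg/L
Dose 3 (485 mg at t=20 h): 485·exp(−0.03851·25) = 185.202 mg/L
Dose 4 (365 mg at t=30 h): 365·exp(−0.03851·15) = 204.849 mg/L
Dose 5 (85 mg at t=40 h): 85·exp(−0.03851·5) = 70.113 mg/L
C(45) = 14.142 + 110.421 + 185.202 + 204.849 + 70.113 = 584.727 mg/L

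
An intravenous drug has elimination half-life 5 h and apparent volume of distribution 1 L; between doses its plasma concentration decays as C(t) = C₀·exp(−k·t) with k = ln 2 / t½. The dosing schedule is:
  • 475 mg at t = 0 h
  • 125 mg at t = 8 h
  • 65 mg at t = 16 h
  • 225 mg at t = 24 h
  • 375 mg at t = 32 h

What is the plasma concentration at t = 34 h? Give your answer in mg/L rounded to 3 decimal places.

k = ln 2 / 5 = 0.13863 per h
Dose 1 (475 mg at t=0 h): 475·exp(−0.13863·34) = 4.263 mg/L
Dose 2 (125 mg at t=8 h): 125·exp(−0.13863·26) = 3.401 mg/L
Dose 3 (65 mg at t=16 h): 65·exp(−0.13863·18) = 5.361 mg/L
Dose 4 (225 mg at t=24 h): 225·exp(−0.13863·10) = 56.250 mg/L
Dose 5 (375 mg at t=32 h): 375·exp(−0.13863·2) = 284.197 mg/L
C(34) = 4.263 + 3.401 + 5.361 + 56.250 + 284.197 = 353.471 mg/L

353.471 mg/L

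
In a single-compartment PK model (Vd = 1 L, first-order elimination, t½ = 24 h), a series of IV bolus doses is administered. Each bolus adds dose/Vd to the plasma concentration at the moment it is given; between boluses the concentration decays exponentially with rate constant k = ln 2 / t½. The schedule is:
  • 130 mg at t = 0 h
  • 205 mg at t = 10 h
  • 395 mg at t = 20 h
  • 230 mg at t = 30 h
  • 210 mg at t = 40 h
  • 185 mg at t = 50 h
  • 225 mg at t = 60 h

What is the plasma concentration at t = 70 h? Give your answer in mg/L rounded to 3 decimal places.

579.790 mg/L

k = ln 2 / 24 = 0.02888 per h
Dose 1 (130 mg at t=0 h): 130·exp(−0.02888·70) = 17.216 mg/L
Dose 2 (205 mg at t=10 h): 205·exp(−0.02888·60) = 36.239 mg/L
Dose 3 (395 mg at t=20 h): 395·exp(−0.02888·50) = 93.208 mg/L
Dose 4 (230 mg at t=30 h): 230·exp(−0.02888·40) = 72.445 mg/L
Dose 5 (210 mg at t=40 h): 210·exp(−0.02888·30) = 88.294 mg/L
Dose 6 (185 mg at t=50 h): 185·exp(−0.02888·20) = 103.828 mg/L
Dose 7 (225 mg at t=60 h): 225·exp(−0.02888·10) = 168.560 mg/L
C(70) = 17.216 + 36.239 + 93.208 + 72.445 + 88.294 + 103.828 + 168.560 = 579.790 mg/L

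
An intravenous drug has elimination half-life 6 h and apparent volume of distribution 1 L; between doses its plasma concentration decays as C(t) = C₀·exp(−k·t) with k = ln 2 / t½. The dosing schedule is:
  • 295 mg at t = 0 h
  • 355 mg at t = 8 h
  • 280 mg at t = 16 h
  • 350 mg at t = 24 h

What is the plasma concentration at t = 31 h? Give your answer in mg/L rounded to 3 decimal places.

k = ln 2 / 6 = 0.11552 per h
Dose 1 (295 mg at t=0 h): 295·exp(−0.11552·31) = 8.213 mg/L
Dose 2 (355 mg at t=8 h): 355·exp(−0.11552·23) = 24.905 mg/L
Dose 3 (280 mg at t=16 h): 280·exp(−0.11552·15) = 49.497 mg/L
Dose 4 (350 mg at t=24 h): 350·exp(−0.11552·7) = 155.907 mg/L
C(31) = 8.213 + 24.905 + 49.497 + 155.907 = 238.522 mg/L

238.522 mg/L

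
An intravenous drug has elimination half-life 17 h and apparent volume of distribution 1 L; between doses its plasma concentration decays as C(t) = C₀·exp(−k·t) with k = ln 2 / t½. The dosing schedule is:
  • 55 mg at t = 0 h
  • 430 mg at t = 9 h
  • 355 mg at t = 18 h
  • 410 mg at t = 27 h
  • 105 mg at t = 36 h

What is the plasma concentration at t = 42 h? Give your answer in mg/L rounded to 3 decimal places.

k = ln 2 / 17 = 0.04077 per h
Dose 1 (55 mg at t=0 h): 55·exp(−0.04077·42) = 9.923 mg/L
Dose 2 (430 mg at t=9 h): 430·exp(−0.04077·33) = 111.974 mg/L
Dose 3 (355 mg at t=18 h): 355·exp(−0.04077·24) = 133.427 mg/L
Dose 4 (410 mg at t=27 h): 410·exp(−0.04077·15) = 222.418 mg/L
Dose 5 (105 mg at t=36 h): 105·exp(−0.04077·6) = 82.214 mg/L
C(42) = 9.923 + 111.974 + 133.427 + 222.418 + 82.214 = 559.955 mg/L

559.955 mg/L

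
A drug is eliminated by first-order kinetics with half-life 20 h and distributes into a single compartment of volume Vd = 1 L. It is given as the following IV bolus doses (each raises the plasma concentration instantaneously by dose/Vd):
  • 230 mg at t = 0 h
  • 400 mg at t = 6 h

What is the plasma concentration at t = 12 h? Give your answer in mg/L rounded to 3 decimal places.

k = ln 2 / 20 = 0.03466 per h
Dose 1 (230 mg at t=0 h): 230·exp(−0.03466·12) = 151.743 mg/L
Dose 2 (400 mg at t=6 h): 400·exp(−0.03466·6) = 324.901 mg/L
C(12) = 151.743 + 324.901 = 476.644 mg/L

476.644 mg/L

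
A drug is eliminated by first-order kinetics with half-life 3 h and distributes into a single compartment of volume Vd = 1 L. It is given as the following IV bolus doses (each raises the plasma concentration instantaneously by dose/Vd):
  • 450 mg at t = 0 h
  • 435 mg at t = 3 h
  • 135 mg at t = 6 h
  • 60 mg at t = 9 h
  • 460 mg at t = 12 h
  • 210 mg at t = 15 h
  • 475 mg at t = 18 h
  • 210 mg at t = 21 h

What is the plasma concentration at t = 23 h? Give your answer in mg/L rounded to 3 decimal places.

362.719 mg/L

k = ln 2 / 3 = 0.23105 per h
Dose 1 (450 mg at t=0 h): 450·exp(−0.23105·23) = 2.215 mg/L
Dose 2 (435 mg at t=3 h): 435·exp(−0.23105·20) = 4.282 mg/L
Dose 3 (135 mg at t=6 h): 135·exp(−0.23105·17) = 2.658 mg/L
Dose 4 (60 mg at t=9 h): 60·exp(−0.23105·14) = 2.362 mg/L
Dose 5 (460 mg at t=12 h): 460·exp(−0.23105·11) = 36.223 mg/L
Dose 6 (210 mg at t=15 h): 210·exp(−0.23105·8) = 33.073 mg/L
Dose 7 (475 mg at t=18 h): 475·exp(−0.23105·5) = 149.616 mg/L
Dose 8 (210 mg at t=21 h): 210·exp(−0.23105·2) = 132.292 mg/L
C(23) = 2.215 + 4.282 + 2.658 + 2.362 + 36.223 + 33.073 + 149.616 + 132.292 = 362.719 mg/L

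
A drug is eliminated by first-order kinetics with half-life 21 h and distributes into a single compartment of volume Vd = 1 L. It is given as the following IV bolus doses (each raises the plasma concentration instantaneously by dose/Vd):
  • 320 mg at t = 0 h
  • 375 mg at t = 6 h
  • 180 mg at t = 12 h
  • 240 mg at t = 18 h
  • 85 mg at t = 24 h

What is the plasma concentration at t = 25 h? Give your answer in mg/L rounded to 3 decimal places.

k = ln 2 / 21 = 0.03301 per h
Dose 1 (320 mg at t=0 h): 320·exp(−0.03301·25) = 140.211 mg/L
Dose 2 (375 mg at t=6 h): 375·exp(−0.03301·19) = 200.295 mg/L
Dose 3 (180 mg at t=12 h): 180·exp(−0.03301·13) = 117.198 mg/L
Dose 4 (240 mg at t=18 h): 240·exp(−0.03301·7) = 190.488 mg/L
Dose 5 (85 mg at t=24 h): 85·exp(−0.03301·1) = 82.240 mg/L
C(25) = 140.211 + 200.295 + 117.198 + 190.488 + 82.240 = 730.432 mg/L

730.432 mg/L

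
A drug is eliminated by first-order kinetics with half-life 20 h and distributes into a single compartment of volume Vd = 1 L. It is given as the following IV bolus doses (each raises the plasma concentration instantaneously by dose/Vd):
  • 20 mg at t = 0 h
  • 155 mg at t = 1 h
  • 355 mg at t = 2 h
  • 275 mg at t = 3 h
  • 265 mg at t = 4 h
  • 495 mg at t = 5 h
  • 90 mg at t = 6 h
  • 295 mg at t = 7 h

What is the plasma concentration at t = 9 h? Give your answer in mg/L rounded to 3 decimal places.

1644.123 mg/L

k = ln 2 / 20 = 0.03466 per h
Dose 1 (20 mg at t=0 h): 20·exp(−0.03466·9) = 14.641 mg/L
Dose 2 (155 mg at t=1 h): 155·exp(−0.03466·8) = 117.468 mg/L
Dose 3 (355 mg at t=2 h): 355·exp(−0.03466·7) = 278.527 mg/L
Dose 4 (275 mg at t=3 h): 275·exp(−0.03466·6) = 223.369 mg/L
Dose 5 (265 mg at t=4 h): 265·exp(−0.03466·5) = 222.838 mg/L
Dose 6 (495 mg at t=5 h): 495·exp(−0.03466·4) = 430.923 mg/L
Dose 7 (90 mg at t=6 h): 90·exp(−0.03466·3) = 81.113 mg/L
Dose 8 (295 mg at t=7 h): 295·exp(−0.03466·2) = 275.245 mg/L
C(9) = 14.641 + 117.468 + 278.527 + 223.369 + 222.838 + 430.923 + 81.113 + 275.245 = 1644.123 mg/L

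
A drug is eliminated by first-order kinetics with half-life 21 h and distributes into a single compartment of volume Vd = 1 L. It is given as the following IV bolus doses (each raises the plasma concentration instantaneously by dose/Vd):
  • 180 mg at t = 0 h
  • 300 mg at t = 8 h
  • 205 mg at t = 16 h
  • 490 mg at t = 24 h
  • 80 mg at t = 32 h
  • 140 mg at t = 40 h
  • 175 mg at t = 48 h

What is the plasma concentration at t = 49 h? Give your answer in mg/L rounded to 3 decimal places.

k = ln 2 / 21 = 0.03301 per h
Dose 1 (180 mg at t=0 h): 180·exp(−0.03301·49) = 35.717 mg/L
Dose 2 (300 mg at t=8 h): 300·exp(−0.03301·41) = 77.517 mg/L
Dose 3 (205 mg at t=16 h): 205·exp(−0.03301·33) = 68.977 mg/L
Dose 4 (490 mg at t=24 h): 490·exp(−0.03301·25) = 214.698 mg/L
Dose 5 (80 mg at t=32 h): 80·exp(−0.03301·17) = 45.646 mg/L
Dose 6 (140 mg at t=40 h): 140·exp(−0.03301·9) = 104.020 mg/L
Dose 7 (175 mg at t=48 h): 175·exp(−0.03301·1) = 169.318 mg/L
C(49) = 35.717 + 77.517 + 68.977 + 214.698 + 45.646 + 104.020 + 169.318 = 715.892 mg/L

715.892 mg/L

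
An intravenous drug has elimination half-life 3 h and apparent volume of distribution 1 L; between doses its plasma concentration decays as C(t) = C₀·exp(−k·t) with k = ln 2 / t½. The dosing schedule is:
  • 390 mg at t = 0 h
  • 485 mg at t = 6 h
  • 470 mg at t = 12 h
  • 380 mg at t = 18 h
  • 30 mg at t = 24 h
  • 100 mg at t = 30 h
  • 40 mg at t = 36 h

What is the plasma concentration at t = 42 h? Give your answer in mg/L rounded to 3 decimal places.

k = ln 2 / 3 = 0.23105 per h
Dose 1 (390 mg at t=0 h): 390·exp(−0.23105·42) = 0.024 mg/L
Dose 2 (485 mg at t=6 h): 485·exp(−0.23105·36) = 0.118 mg/L
Dose 3 (470 mg at t=12 h): 470·exp(−0.23105·30) = 0.459 mg/L
Dose 4 (380 mg at t=18 h): 380·exp(−0.23105·24) = 1.484 mg/L
Dose 5 (30 mg at t=24 h): 30·exp(−0.23105·18) = 0.469 mg/L
Dose 6 (100 mg at t=30 h): 100·exp(−0.23105·12) = 6.250 mg/L
Dose 7 (40 mg at t=36 h): 40·exp(−0.23105·6) = 10.000 mg/L
C(42) = 0.024 + 0.118 + 0.459 + 1.484 + 0.469 + 6.250 + 10.000 = 18.804 mg/L

18.804 mg/L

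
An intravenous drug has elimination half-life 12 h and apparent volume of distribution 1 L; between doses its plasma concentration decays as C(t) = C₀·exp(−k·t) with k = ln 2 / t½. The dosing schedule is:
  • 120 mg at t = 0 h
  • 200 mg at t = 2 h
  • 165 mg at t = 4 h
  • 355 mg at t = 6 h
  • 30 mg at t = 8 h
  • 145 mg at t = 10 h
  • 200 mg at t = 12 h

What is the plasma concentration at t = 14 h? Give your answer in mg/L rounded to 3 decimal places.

k = ln 2 / 12 = 0.05776 per h
Dose 1 (120 mg at t=0 h): 120·exp(−0.05776·14) = 53.454 mg/L
Dose 2 (200 mg at t=2 h): 200·exp(−0.05776·12) = 100.000 mg/L
Dose 3 (165 mg at t=4 h): 165·exp(−0.05776·10) = 92.603 mg/L
Dose 4 (355 mg at t=6 h): 355·exp(−0.05776·8) = 223.636 mg/L
Dose 5 (30 mg at t=8 h): 30·exp(−0.05776·6) = 21.213 mg/L
Dose 6 (145 mg at t=10 h): 145·exp(−0.05776·4) = 115.087 mg/L
Dose 7 (200 mg at t=12 h): 200·exp(−0.05776·2) = 178.180 mg/L
C(14) = 53.454 + 100.000 + 92.603 + 223.636 + 21.213 + 115.087 + 178.180 = 784.173 mg/L

784.173 mg/L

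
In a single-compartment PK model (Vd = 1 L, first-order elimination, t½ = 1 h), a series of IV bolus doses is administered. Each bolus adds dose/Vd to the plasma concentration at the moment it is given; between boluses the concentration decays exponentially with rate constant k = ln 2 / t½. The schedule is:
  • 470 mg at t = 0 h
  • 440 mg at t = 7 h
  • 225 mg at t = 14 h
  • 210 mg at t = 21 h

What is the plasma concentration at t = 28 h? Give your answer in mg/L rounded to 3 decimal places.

1.655 mg/L

k = ln 2 / 1 = 0.69315 per h
Dose 1 (470 mg at t=0 h): 470·exp(−0.69315·28) = 0.000 mg/L
Dose 2 (440 mg at t=7 h): 440·exp(−0.69315·21) = 0.000 mg/L
Dose 3 (225 mg at t=14 h): 225·exp(−0.69315·14) = 0.014 mg/L
Dose 4 (210 mg at t=21 h): 210·exp(−0.69315·7) = 1.641 mg/L
C(28) = 0.000 + 0.000 + 0.014 + 1.641 = 1.655 mg/L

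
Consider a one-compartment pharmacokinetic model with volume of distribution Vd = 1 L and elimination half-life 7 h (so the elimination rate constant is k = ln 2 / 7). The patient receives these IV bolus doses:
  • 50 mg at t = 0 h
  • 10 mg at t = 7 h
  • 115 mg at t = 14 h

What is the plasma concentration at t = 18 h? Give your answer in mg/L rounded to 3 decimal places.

k = ln 2 / 7 = 0.09902 per h
Dose 1 (50 mg at t=0 h): 50·exp(−0.09902·18) = 8.412 mg/L
Dose 2 (10 mg at t=7 h): 10·exp(−0.09902·11) = 3.365 mg/L
Dose 3 (115 mg at t=14 h): 115·exp(−0.09902·4) = 77.389 mg/L
C(18) = 8.412 + 3.365 + 77.389 = 89.166 mg/L

89.166 mg/L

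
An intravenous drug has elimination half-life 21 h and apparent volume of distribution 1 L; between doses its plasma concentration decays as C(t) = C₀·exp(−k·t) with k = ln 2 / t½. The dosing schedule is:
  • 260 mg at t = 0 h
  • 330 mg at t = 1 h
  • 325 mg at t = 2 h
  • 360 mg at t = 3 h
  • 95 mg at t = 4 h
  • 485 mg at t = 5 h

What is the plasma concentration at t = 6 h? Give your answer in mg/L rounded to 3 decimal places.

k = ln 2 / 21 = 0.03301 per h
Dose 1 (260 mg at t=0 h): 260·exp(−0.03301·6) = 213.287 mg/L
Dose 2 (330 mg at t=1 h): 330·exp(−0.03301·5) = 279.795 mg/L
Dose 3 (325 mg at t=2 h): 325·exp(−0.03301·4) = 284.803 mg/L
Dose 4 (360 mg at t=3 h): 360·exp(−0.03301·3) = 326.061 mg/L
Dose 5 (95 mg at t=4 h): 95·exp(−0.03301·2) = 88.931 mg/L
Dose 6 (485 mg at t=5 h): 485·exp(−0.03301·1) = 469.253 mg/L
C(6) = 213.287 + 279.795 + 284.803 + 326.061 + 88.931 + 469.253 = 1662.130 mg/L

1662.130 mg/L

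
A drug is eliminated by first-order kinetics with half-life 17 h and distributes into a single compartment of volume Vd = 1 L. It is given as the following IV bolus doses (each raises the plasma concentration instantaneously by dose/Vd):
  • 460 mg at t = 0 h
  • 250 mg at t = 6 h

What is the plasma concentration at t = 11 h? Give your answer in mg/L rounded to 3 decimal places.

497.640 mg/L

k = ln 2 / 17 = 0.04077 per h
Dose 1 (460 mg at t=0 h): 460·exp(−0.04077·11) = 293.747 mg/L
Dose 2 (250 mg at t=6 h): 250·exp(−0.04077·5) = 203.893 mg/L
C(11) = 293.747 + 203.893 = 497.640 mg/L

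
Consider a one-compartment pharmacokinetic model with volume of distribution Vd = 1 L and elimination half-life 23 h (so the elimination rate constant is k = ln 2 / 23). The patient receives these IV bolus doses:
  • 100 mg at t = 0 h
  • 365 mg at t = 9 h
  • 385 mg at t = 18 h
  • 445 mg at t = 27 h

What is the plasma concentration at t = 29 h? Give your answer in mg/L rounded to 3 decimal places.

936.838 mg/L

k = ln 2 / 23 = 0.03014 per h
Dose 1 (100 mg at t=0 h): 100·exp(−0.03014·29) = 41.729 mg/L
Dose 2 (365 mg at t=9 h): 365·exp(−0.03014·20) = 199.769 mg/L
Dose 3 (385 mg at t=18 h): 385·exp(−0.03014·11) = 276.369 mg/L
Dose 4 (445 mg at t=27 h): 445·exp(−0.03014·2) = 418.971 mg/L
C(29) = 41.729 + 199.769 + 276.369 + 418.971 = 936.838 mg/L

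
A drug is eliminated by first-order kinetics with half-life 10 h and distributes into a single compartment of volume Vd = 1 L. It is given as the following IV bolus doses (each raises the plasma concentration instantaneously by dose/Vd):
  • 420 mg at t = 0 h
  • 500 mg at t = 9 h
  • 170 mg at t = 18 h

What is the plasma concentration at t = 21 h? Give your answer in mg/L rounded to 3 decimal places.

453.689 mg/L

k = ln 2 / 10 = 0.06931 per h
Dose 1 (420 mg at t=0 h): 420·exp(−0.06931·21) = 97.968 mg/L
Dose 2 (500 mg at t=9 h): 500·exp(−0.06931·12) = 217.638 mg/L
Dose 3 (170 mg at t=18 h): 170·exp(−0.06931·3) = 138.083 mg/L
C(21) = 97.968 + 217.638 + 138.083 = 453.689 mg/L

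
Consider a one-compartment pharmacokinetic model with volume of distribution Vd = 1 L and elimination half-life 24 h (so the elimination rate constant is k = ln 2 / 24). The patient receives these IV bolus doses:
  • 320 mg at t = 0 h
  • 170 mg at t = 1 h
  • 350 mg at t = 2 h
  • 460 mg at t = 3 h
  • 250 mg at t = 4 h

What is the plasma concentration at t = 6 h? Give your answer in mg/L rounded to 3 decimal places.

k = ln 2 / 24 = 0.02888 per h
Dose 1 (320 mg at t=0 h): 320·exp(−0.02888·6) = 269.087 mg/L
Dose 2 (170 mg at t=1 h): 170·exp(−0.02888·5) = 147.141 mg/L
Dose 3 (350 mg at t=2 h): 350·exp(−0.02888·4) = 311.815 mg/L
Dose 4 (460 mg at t=3 h): 460·exp(−0.02888·3) = 421.822 mg/L
Dose 5 (250 mg at t=4 h): 250·exp(−0.02888·2) = 235.969 mg/L
C(6) = 269.087 + 147.141 + 311.815 + 421.822 + 235.969 = 1385.833 mg/L

1385.833 mg/L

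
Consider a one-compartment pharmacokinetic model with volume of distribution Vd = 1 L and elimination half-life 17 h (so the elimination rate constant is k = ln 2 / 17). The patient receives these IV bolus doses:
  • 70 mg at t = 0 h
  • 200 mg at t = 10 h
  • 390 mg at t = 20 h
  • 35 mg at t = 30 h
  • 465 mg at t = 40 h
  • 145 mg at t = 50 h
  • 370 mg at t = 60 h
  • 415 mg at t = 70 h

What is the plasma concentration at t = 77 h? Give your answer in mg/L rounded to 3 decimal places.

707.418 mg/L

k = ln 2 / 17 = 0.04077 per h
Dose 1 (70 mg at t=0 h): 70·exp(−0.04077·77) = 3.031 mg/L
Dose 2 (200 mg at t=10 h): 200·exp(−0.04077·67) = 13.020 mg/L
Dose 3 (390 mg at t=20 h): 390·exp(−0.04077·57) = 38.171 mg/L
Dose 4 (35 mg at t=30 h): 35·exp(−0.04077·47) = 5.150 mg/L
Dose 5 (465 mg at t=40 h): 465·exp(−0.04077·37) = 102.866 mg/L
Dose 6 (145 mg at t=50 h): 145·exp(−0.04077·27) = 48.224 mg/L
Dose 7 (370 mg at t=60 h): 370·exp(−0.04077·17) = 185.000 mg/L
Dose 8 (415 mg at t=70 h): 415·exp(−0.04077·7) = 311.957 mg/L
C(77) = 3.031 + 13.020 + 38.171 + 5.150 + 102.866 + 48.224 + 185.000 + 311.957 = 707.418 mg/L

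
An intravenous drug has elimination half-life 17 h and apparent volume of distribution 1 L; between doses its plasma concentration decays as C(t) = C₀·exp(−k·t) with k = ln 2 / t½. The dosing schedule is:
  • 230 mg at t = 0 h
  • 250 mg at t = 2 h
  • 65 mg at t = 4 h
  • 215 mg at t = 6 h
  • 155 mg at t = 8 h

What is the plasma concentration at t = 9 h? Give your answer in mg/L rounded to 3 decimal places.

k = ln 2 / 17 = 0.04077 per h
Dose 1 (230 mg at t=0 h): 230·exp(−0.04077·9) = 159.353 mg/L
Dose 2 (250 mg at t=2 h): 250·exp(−0.04077·7) = 187.926 mg/L
Dose 3 (65 mg at t=4 h): 65·exp(−0.04077·5) = 53.012 mg/L
Dose 4 (215 mg at t=6 h): 215·exp(−0.04077·3) = 190.246 mg/L
Dose 5 (155 mg at t=8 h): 155·exp(−0.04077·1) = 148.807 mg/L
C(9) = 159.353 + 187.926 + 53.012 + 190.246 + 148.807 = 739.344 mg/L

739.344 mg/L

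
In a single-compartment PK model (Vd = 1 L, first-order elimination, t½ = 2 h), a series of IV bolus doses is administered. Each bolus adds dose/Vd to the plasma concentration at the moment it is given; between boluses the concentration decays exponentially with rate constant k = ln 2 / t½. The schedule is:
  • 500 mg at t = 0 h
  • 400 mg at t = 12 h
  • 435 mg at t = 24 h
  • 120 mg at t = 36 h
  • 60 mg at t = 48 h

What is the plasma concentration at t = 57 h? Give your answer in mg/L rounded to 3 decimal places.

2.739 mg/L

k = ln 2 / 2 = 0.34657 per h
Dose 1 (500 mg at t=0 h): 500·exp(−0.34657·57) = 0.000 mg/L
Dose 2 (400 mg at t=12 h): 400·exp(−0.34657·45) = 0.000 mg/L
Dose 3 (435 mg at t=24 h): 435·exp(−0.34657·33) = 0.005 mg/L
Dose 4 (120 mg at t=36 h): 120·exp(−0.34657·21) = 0.083 mg/L
Dose 5 (60 mg at t=48 h): 60·exp(−0.34657·9) = 2.652 mg/L
C(57) = 0.000 + 0.000 + 0.005 + 0.083 + 2.652 = 2.739 mg/L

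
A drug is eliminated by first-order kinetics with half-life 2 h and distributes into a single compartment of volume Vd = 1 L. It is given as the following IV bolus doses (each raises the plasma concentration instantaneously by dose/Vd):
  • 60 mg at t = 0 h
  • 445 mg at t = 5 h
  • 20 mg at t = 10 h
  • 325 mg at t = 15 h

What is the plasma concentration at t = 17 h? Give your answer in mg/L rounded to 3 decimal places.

171.387 mg/L

k = ln 2 / 2 = 0.34657 per h
Dose 1 (60 mg at t=0 h): 60·exp(−0.34657·17) = 0.166 mg/L
Dose 2 (445 mg at t=5 h): 445·exp(−0.34657·12) = 6.953 mg/L
Dose 3 (20 mg at t=10 h): 20·exp(−0.34657·7) = 1.768 mg/L
Dose 4 (325 mg at t=15 h): 325·exp(−0.34657·2) = 162.500 mg/L
C(17) = 0.166 + 6.953 + 1.768 + 162.500 = 171.387 mg/L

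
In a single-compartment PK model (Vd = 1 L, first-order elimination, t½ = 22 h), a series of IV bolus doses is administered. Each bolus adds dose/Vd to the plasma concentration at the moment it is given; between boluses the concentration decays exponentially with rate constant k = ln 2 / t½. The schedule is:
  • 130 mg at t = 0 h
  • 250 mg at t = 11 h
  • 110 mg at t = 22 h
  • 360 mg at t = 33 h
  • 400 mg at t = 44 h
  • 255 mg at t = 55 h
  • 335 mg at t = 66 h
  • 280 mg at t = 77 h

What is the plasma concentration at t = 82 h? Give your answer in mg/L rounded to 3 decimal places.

801.275 mg/L

k = ln 2 / 22 = 0.03151 per h
Dose 1 (130 mg at t=0 h): 130·exp(−0.03151·82) = 9.816 mg/L
Dose 2 (250 mg at t=11 h): 250·exp(−0.03151·71) = 26.695 mg/L
Dose 3 (110 mg at t=22 h): 110·exp(−0.03151·60) = 16.611 mg/L
Dose 4 (360 mg at t=33 h): 360·exp(−0.03151·49) = 76.882 mg/L
Dose 5 (400 mg at t=44 h): 400·exp(−0.03151·38) = 120.809 mg/L
Dose 6 (255 mg at t=55 h): 255·exp(−0.03151·27) = 108.917 mg/L
Dose 7 (335 mg at t=66 h): 335·exp(−0.03151·16) = 202.355 mg/L
Dose 8 (280 mg at t=77 h): 280·exp(−0.03151·5) = 239.190 mg/L
C(82) = 9.816 + 26.695 + 16.611 + 76.882 + 120.809 + 108.917 + 202.355 + 239.190 = 801.275 mg/L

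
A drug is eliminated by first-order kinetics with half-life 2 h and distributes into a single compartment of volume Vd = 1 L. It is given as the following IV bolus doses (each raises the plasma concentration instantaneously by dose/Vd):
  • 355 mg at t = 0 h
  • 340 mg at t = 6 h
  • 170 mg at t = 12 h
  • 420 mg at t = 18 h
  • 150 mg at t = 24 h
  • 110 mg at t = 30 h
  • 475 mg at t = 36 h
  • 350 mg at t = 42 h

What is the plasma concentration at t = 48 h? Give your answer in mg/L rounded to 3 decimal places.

51.437 mg/L

k = ln 2 / 2 = 0.34657 per h
Dose 1 (355 mg at t=0 h): 355·exp(−0.34657·48) = 0.000 mg/L
Dose 2 (340 mg at t=6 h): 340·exp(−0.34657·42) = 0.000 mg/L
Dose 3 (170 mg at t=12 h): 170·exp(−0.34657·36) = 0.001 mg/L
Dose 4 (420 mg at t=18 h): 420·exp(−0.34657·30) = 0.013 mg/L
Dose 5 (150 mg at t=24 h): 150·exp(−0.34657·24) = 0.037 mg/L
Dose 6 (110 mg at t=30 h): 110·exp(−0.34657·18) = 0.215 mg/L
Dose 7 (475 mg at t=36 h): 475·exp(−0.34657·12) = 7.422 mg/L
Dose 8 (350 mg at t=42 h): 350·exp(−0.34657·6) = 43.750 mg/L
C(48) = 0.000 + 0.000 + 0.001 + 0.013 + 0.037 + 0.215 + 7.422 + 43.750 = 51.437 mg/L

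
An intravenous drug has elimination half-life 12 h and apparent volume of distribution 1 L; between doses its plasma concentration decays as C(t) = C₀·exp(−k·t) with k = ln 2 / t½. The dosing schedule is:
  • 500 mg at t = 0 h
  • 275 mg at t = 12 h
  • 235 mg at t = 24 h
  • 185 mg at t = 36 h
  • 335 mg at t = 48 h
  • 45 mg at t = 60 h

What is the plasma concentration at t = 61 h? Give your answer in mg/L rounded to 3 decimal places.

k = ln 2 / 12 = 0.05776 per h
Dose 1 (500 mg at t=0 h): 500·exp(−0.05776·61) = 14.748 mg/L
Dose 2 (275 mg at t=12 h): 275·exp(−0.05776·49) = 16.223 mg/L
Dose 3 (235 mg at t=24 h): 235·exp(−0.05776·37) = 27.726 mg/L
Dose 4 (185 mg at t=36 h): 185·exp(−0.05776·25) = 43.654 mg/L
Dose 5 (335 mg at t=48 h): 335·exp(−0.05776·13) = 158.099 mg/L
Dose 6 (45 mg at t=60 h): 45·exp(−0.05776·1) = 42.474 mg/L
C(61) = 14.748 + 16.223 + 27.726 + 43.654 + 158.099 + 42.474 = 302.925 mg/L

302.925 mg/L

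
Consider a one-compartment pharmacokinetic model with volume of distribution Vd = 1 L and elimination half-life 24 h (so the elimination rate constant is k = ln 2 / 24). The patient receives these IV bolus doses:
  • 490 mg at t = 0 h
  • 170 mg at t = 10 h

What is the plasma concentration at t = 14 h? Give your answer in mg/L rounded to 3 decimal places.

k = ln 2 / 24 = 0.02888 per h
Dose 1 (490 mg at t=0 h): 490·exp(−0.02888·14) = 327.036 mg/L
Dose 2 (170 mg at t=10 h): 170·exp(−0.02888·4) = 151.453 mg/L
C(14) = 327.036 + 151.453 = 478.489 mg/L

478.489 mg/L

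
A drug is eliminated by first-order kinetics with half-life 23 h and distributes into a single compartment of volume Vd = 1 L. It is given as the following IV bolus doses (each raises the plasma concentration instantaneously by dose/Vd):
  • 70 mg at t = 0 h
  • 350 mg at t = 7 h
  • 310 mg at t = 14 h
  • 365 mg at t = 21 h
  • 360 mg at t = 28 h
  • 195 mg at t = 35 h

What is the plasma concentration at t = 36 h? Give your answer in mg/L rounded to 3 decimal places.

1033.794 mg/L

k = ln 2 / 23 = 0.03014 per h
Dose 1 (70 mg at t=0 h): 70·exp(−0.03014·36) = 23.655 mg/L
Dose 2 (350 mg at t=7 h): 350·exp(−0.03014·29) = 146.052 mg/L
Dose 3 (310 mg at t=14 h): 310·exp(−0.03014·22) = 159.742 mg/L
Dose 4 (365 mg at t=21 h): 365·exp(−0.03014·15) = 232.257 mg/L
Dose 5 (360 mg at t=28 h): 360·exp(−0.03014·8) = 282.876 mg/L
Dose 6 (195 mg at t=35 h): 195·exp(−0.03014·1) = 189.211 mg/L
C(36) = 23.655 + 146.052 + 159.742 + 232.257 + 282.876 + 189.211 = 1033.794 mg/L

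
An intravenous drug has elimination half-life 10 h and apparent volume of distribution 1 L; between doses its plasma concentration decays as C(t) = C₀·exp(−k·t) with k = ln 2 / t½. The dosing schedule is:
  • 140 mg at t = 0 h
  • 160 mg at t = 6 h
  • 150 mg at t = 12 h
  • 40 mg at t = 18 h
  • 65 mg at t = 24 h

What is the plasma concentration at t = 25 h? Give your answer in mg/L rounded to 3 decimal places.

213.809 mg/L

k = ln 2 / 10 = 0.06931 per h
Dose 1 (140 mg at t=0 h): 140·exp(−0.06931·25) = 24.749 mg/L
Dose 2 (160 mg at t=6 h): 160·exp(−0.06931·19) = 42.871 mg/L
Dose 3 (150 mg at t=12 h): 150·exp(−0.06931·13) = 60.919 mg/L
Dose 4 (40 mg at t=18 h): 40·exp(−0.06931·7) = 24.623 mg/L
Dose 5 (65 mg at t=24 h): 65·exp(−0.06931·1) = 60.647 mg/L
C(25) = 24.749 + 42.871 + 60.919 + 24.623 + 60.647 = 213.809 mg/L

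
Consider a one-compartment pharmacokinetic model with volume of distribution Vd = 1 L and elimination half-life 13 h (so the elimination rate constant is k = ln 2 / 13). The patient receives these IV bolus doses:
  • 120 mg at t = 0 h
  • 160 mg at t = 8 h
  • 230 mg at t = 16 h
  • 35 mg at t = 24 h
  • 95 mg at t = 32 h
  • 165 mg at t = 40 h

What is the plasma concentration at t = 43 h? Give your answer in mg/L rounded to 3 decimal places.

297.552 mg/L

k = ln 2 / 13 = 0.05332 per h
Dose 1 (120 mg at t=0 h): 120·exp(−0.05332·43) = 12.119 mg/L
Dose 2 (160 mg at t=8 h): 160·exp(−0.05332·35) = 24.755 mg/L
Dose 3 (230 mg at t=16 h): 230·exp(−0.05332·27) = 54.514 mg/L
Dose 4 (35 mg at t=24 h): 35·exp(−0.05332·19) = 12.709 mg/L
Dose 5 (95 mg at t=32 h): 95·exp(−0.05332·11) = 52.845 mg/L
Dose 6 (165 mg at t=40 h): 165·exp(−0.05332·3) = 140.610 mg/L
C(43) = 12.119 + 24.755 + 54.514 + 12.709 + 52.845 + 140.610 = 297.552 mg/L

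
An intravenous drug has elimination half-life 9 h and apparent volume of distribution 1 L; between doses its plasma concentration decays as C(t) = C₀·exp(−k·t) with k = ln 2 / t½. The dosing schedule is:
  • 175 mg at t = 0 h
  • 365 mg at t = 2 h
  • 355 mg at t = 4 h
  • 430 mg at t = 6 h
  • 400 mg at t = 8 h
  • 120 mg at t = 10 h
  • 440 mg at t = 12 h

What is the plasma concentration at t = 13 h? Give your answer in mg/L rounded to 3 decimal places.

1423.839 mg/L

k = ln 2 / 9 = 0.07702 per h
Dose 1 (175 mg at t=0 h): 175·exp(−0.07702·13) = 64.301 mg/L
Dose 2 (365 mg at t=2 h): 365·exp(−0.07702·11) = 156.447 mg/L
Dose 3 (355 mg at t=4 h): 355·exp(−0.07702·9) = 177.500 mg/L
Dose 4 (430 mg at t=6 h): 430·exp(−0.07702·7) = 250.804 mg/L
Dose 5 (400 mg at t=8 h): 400·exp(−0.07702·5) = 272.158 mg/L
Dose 6 (120 mg at t=10 h): 120·exp(−0.07702·3) = 95.244 mg/L
Dose 7 (440 mg at t=12 h): 440·exp(−0.07702·1) = 407.385 mg/L
C(13) = 64.301 + 156.447 + 177.500 + 250.804 + 272.158 + 95.244 + 407.385 = 1423.839 mg/L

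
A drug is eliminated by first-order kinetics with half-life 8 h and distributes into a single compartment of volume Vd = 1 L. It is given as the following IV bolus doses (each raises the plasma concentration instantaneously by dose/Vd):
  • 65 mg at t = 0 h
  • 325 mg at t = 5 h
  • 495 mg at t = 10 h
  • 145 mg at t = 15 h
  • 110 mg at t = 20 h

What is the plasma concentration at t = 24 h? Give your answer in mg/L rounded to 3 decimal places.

k = ln 2 / 8 = 0.08664 per h
Dose 1 (65 mg at t=0 h): 65·exp(−0.08664·24) = 8.125 mg/L
Dose 2 (325 mg at t=5 h): 325·exp(−0.08664·19) = 62.652 mg/L
Dose 3 (495 mg at t=10 h): 495·exp(−0.08664·14) = 147.164 mg/L
Dose 4 (145 mg at t=15 h): 145·exp(−0.08664·9) = 66.483 mg/L
Dose 5 (110 mg at t=20 h): 110·exp(−0.08664·4) = 77.782 mg/L
C(24) = 8.125 + 62.652 + 147.164 + 66.483 + 77.782 = 362.206 mg/L

362.206 mg/L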